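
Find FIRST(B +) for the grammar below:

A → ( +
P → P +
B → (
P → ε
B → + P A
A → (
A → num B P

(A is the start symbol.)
FIRST sets of the non-terminals involved (from the grammar, by fixed-point iteration):
  FIRST(B) = { '(', '+' }

To compute FIRST(B +), process the symbols left to right:
Symbol B is a non-terminal. Add FIRST(B) \ {ε} = { '(', '+' }
B is not nullable (ε ∉ FIRST(B)), so stop here.
FIRST(B +) = { '(', '+' }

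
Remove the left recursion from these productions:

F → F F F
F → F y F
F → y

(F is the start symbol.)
F → y F'
F' → F F F'
F' → y F F'
F' → ε

F is directly left-recursive. The standard transformation for
  A → A α₁ | ... | A α_m | β₁ | ... | β_n
is
  A  → β₁ A' | ... | β_n A'
  A' → α₁ A' | ... | α_m A' | ε

F → y becomes F → y F'
F → F F F becomes F' → F F F'
F → F y F becomes F' → y F F'
Add F' → ε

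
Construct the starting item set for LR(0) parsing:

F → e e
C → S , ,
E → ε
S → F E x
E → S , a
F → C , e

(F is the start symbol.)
First, augment the grammar with F' → F
I₀ = CLOSURE({ [F' → . F] }):
  [F' → . F] has the dot before F: add [F → . e e], [F → . C , e]
  [F → . C , e] has the dot before C: add [C → . S , ,]
  [C → . S , ,] has the dot before S: add [S → . F E x]
No further items can be added.

I₀ = { [C → . S , ,], [F → . C , e], [F → . e e], [F' → . F], [S → . F E x] }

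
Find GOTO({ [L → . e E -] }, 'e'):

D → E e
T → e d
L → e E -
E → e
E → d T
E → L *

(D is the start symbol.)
GOTO(I, 'e') = CLOSURE({ [A → αX.β] : [A → α.Xβ] ∈ I, X = 'e' })

Items with dot before 'e', with the dot advanced:
  [L → . e E -] → [L → e . E -]
Closure of the advanced items:
  [L → e . E -] has the dot before E: add [E → . e], [E → . d T], [E → . L *]
  [E → . L *] has the dot before L: add [L → . e E -]

GOTO = { [E → . L *], [E → . d T], [E → . e], [L → . e E -], [L → e . E -] }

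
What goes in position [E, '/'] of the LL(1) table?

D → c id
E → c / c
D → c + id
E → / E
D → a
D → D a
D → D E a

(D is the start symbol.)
E → / E

To find M[E, '/'], we find productions for E where '/' is in the predict set (PREDICT(N → α) = (FIRST(α) \ {ε}) ∪ (FOLLOW(N) if α ⇒* ε)).

E → c / c: PREDICT = { 'c' }
E → / E: PREDICT = { '/' }
  '/' is in predict set, so this production goes in M[E, '/']

M[E, '/'] = E → / E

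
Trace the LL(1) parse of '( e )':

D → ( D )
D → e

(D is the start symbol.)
LL(1) parsing maintains a stack (initially the start symbol over $) and the input. At each step: if the stack top is a terminal, match it against the current input token; if it is a non-terminal N, replace it with the RHS of M[N, lookahead] (the unique production whose predict set contains the lookahead).

Stack is shown with the top on the left.

Stack    Input    Action
------------------------
D $      ( e ) $  output D → ( D )
( D ) $  ( e ) $  match '('
D ) $    e ) $    output D → e
e ) $    e ) $    match 'e'
) $      ) $      match ')'
$        $        accept

The string is accepted.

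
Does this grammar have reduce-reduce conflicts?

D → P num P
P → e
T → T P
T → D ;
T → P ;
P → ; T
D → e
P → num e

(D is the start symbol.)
Yes — I4: [D → e .] vs [P → e .]

A reduce-reduce conflict occurs when an LR(0) state has two complete items [A → α .] and [B → β .] — both call for a reduction, and with no lookahead the parser cannot choose between them.

Augment with D' → D and build the canonical LR(0) collection (I0 = CLOSURE({[D' → . D]}), then GOTO on every symbol after a dot until no new states appear). It has 16 states:
  I0: { [D → . P num P], [D → . e], [D' → . D], [P → . ; T], [P → . e], [P → . num e] }  — shift
  I1: { [D → . P num P], [D → . e], [P → . ; T], [P → . e], [P → . num e], [P → ; . T], [T → . D ;], [T → . P ;], [T → . T P] }  — shift
  I2: { [D' → D .] }  — accept
  I3: { [D → P . num P] }  — shift
  I4: { [D → e .], [P → e .] }  — 2 reduces
  I5: { [P → num . e] }  — shift
  I6: { [P → num e .] }  — reduce
  I7: { [D → P num . P], [P → . ; T], [P → . e], [P → . num e] }  — shift
  I8: { [D → P num P .] }  — reduce
  I9: { [P → e .] }  — reduce
  I10: { [T → D . ;] }  — shift
  I11: { [D → P . num P], [T → P . ;] }  — shift
  I12: { [P → . ; T], [P → . e], [P → . num e], [P → ; T .], [T → T . P] }  — shift, reduce
  I13: { [T → T P .] }  — reduce
  I14: { [T → P ; .] }  — reduce
  I15: { [T → D ; .] }  — reduce

I4 contains complete items [D → e .], [P → e .] — reduce-reduce conflict.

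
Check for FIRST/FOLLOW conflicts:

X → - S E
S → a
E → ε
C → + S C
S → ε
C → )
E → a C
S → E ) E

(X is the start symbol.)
Nullable non-terminals: E, S.
FIRST sets used below: FIRST(E) = { 'a', ε }

E: nullable alternative(s) E → ε; FOLLOW(E) = { $, ')', '+', 'a' }
  E → ε: FIRST \ {ε} = { } — this is the only nullable alternative, skip
  E → a C: FIRST \ {ε} = { 'a' } — overlaps FOLLOW(E) on { 'a' }: CONFLICT

S: nullable alternative(s) S → ε; FOLLOW(S) = { $, ')', '+', 'a' }
  S → a: FIRST \ {ε} = { 'a' } — overlaps FOLLOW(S) on { 'a' }: CONFLICT
  S → ε: FIRST \ {ε} = { } — this is the only nullable alternative, skip
  S → E ) E: FIRST \ {ε} = { ')', 'a' } — overlaps FOLLOW(S) on { ')', 'a' }: CONFLICT

C, X have no nullable alternative, so no FIRST/FOLLOW check is needed there.

So the grammar has 3 FIRST/FOLLOW conflicts (marked CONFLICT above).

Answer: Yes. S → a with FOLLOW(S) on { 'a' }; S → E ')' E with FOLLOW(S) on { ')', 'a' }; E → a C with FOLLOW(E) on { 'a' }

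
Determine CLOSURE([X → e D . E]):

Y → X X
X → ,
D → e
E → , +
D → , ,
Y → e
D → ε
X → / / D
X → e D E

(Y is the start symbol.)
{ [E → . , +], [X → e D . E] }

Start with: [X → e D . E]
  [X → e D . E] has the dot before E: add [E → . , +]
No further items can be added.

CLOSURE = { [E → . , +], [X → e D . E] }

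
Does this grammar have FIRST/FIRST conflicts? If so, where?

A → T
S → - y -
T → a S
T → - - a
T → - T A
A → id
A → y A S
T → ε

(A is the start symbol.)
Yes. T → '-' '-' a / T → '-' T A on { '-' }

FIRST sets of the non-terminals at (or reachable through a nullable prefix from) the front of some alternative:
  FIRST(T) = { '-', 'a', ε }

Productions for A:
  A → T: FIRST = { '-', 'a', ε }
  A → id: FIRST = { 'id' }
  A → y A S: FIRST = { 'y' }
Productions for T:
  T → a S: FIRST = { 'a' }
  T → - - a: FIRST = { '-' }
  T → - T A: FIRST = { '-' }
  T → ε: FIRST = { ε }
S has only one production, so no FIRST/FIRST conflict is possible there.

Conflict for T: T → - - a and T → - T A
  Overlap: { '-' }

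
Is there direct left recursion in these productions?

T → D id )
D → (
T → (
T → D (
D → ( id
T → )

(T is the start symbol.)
T → D id ): starts with D
D → (: starts with '('
T → (: starts with '('
T → D (: starts with D
D → ( id: starts with '('
T → ): starts with ')'

No direct left recursion found.

Answer: No direct left recursion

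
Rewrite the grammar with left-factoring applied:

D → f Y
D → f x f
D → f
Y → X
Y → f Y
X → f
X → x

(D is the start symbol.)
D → f D'
D' → Y
D' → x f
D' → ε
Y → X
Y → f Y
X → f
X → x

Left-factoring transforms A → αβ₁ | αβ₂ into A → αA' and A' → β₁ | β₂
(α is the longest common prefix among the alternatives). Repeat until
no nonterminal has two alternatives with a common prefix.

Round 1: D has alternatives sharing prefix 'f'. Introduce D': D → f D'
  Add: D' → Y
  Add: D' → x f
  Add: D' → ε

No remaining common prefixes — done.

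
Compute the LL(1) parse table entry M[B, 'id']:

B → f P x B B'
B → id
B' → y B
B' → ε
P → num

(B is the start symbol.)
B → id

To find M[B, 'id'], we find productions for B where 'id' is in the predict set (PREDICT(N → α) = (FIRST(α) \ {ε}) ∪ (FOLLOW(N) if α ⇒* ε)).

B → f P x B B': PREDICT = { 'f' }
B → id: PREDICT = { 'id' }
  'id' is in predict set, so this production goes in M[B, 'id']

M[B, 'id'] = B → id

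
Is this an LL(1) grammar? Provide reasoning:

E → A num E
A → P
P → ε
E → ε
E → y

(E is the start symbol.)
Yes, the grammar is LL(1).

A grammar is LL(1) if for each non-terminal N with multiple productions, the predict sets of those productions are pairwise disjoint, where PREDICT(N → α) = (FIRST(α) \ {ε}) ∪ (FOLLOW(N) if α ⇒* ε).

Relevant sets:
  FIRST(A) = { ε }
  FOLLOW(E) = { $ }

For E:
  PREDICT(E → A num E) = { 'num' }
  PREDICT(E → ε) = { $ }
  PREDICT(E → y) = { 'y' }
A, P have a single production, so nothing to check there.

All predict sets are disjoint. The grammar IS LL(1).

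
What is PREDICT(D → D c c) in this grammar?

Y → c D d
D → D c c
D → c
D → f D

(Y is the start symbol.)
PREDICT(D → D c c) = (FIRST(RHS) \ {ε}) ∪ (FOLLOW(D) if ε ∈ FIRST(RHS), i.e. RHS ⇒* ε)
FIRST(D) = { 'c', 'f' }
FIRST(D c c) = { 'c', 'f' }
ε ∉ FIRST(D c c), so FOLLOW(D) is not added.
PREDICT(D → D c c) = { 'c', 'f' }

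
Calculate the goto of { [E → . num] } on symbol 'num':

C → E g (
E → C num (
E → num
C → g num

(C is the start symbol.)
GOTO(I, 'num') = CLOSURE({ [A → αX.β] : [A → α.Xβ] ∈ I, X = 'num' })

Items with dot before 'num', with the dot advanced:
  [E → . num] → [E → num .]
Closure adds nothing (no advanced item has the dot before a non-terminal).

GOTO = { [E → num .] }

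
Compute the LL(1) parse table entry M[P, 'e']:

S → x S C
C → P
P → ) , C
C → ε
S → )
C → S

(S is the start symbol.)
To find M[P, 'e'], we find productions for P where 'e' is in the predict set (PREDICT(N → α) = (FIRST(α) \ {ε}) ∪ (FOLLOW(N) if α ⇒* ε)).

P → ) , C: PREDICT = { ')' }

M[P, 'e'] is empty (no production applies)

Answer: Empty (error entry)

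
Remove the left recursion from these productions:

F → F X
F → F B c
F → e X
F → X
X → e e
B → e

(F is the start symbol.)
F is directly left-recursive. The standard transformation for
  A → A α₁ | ... | A α_m | β₁ | ... | β_n
is
  A  → β₁ A' | ... | β_n A'
  A' → α₁ A' | ... | α_m A' | ε

F → e X becomes F → e X F'
F → X becomes F → X F'
F → F X becomes F' → X F'
F → F B c becomes F' → B c F'
Add F' → ε

Productions for other non-terminals are unchanged:
  X → e e
  B → e

Resulting grammar:
F → e X F'
F → X F'
F' → X F'
F' → B c F'
F' → ε
X → e e
B → e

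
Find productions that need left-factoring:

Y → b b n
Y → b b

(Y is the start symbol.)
Yes, Y has productions with common prefix 'b b'

Left-factoring is needed when two productions for the same non-terminal
share a common prefix on the right-hand side.

Productions for Y:
  Y → b b n
  Y → b b

Found common prefix 'b b' in productions for Y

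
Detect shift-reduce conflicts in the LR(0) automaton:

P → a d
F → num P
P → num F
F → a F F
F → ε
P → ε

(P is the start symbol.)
Yes — I0: [P → .] vs [P → . a d]; I3: [F → .] vs [F → . a F F]; I5: [F → .] vs [F → . a F F]; I6: [P → .] vs [P → . a d]; I8: [F → .] vs [F → . a F F]

A shift-reduce conflict occurs when an LR(0) state has both:
  - a complete (reduce) item [A → α .] (dot at the end), and
  - a shift item [B → β . c γ] (dot before a terminal).

Augment with P' → P and build the canonical LR(0) collection (I0 = CLOSURE({[P' → . P]}), then GOTO on every symbol after a dot until no new states appear). It has 11 states:
  I0: { [P → . a d], [P → . num F], [P → .], [P' → . P] }  — shift, reduce
  I1: { [P' → P .] }  — accept
  I2: { [P → a . d] }  — shift
  I3: { [F → . a F F], [F → . num P], [F → .], [P → num . F] }  — shift, reduce
  I4: { [P → num F .] }  — reduce
  I5: { [F → . a F F], [F → . num P], [F → .], [F → a . F F] }  — shift, reduce
  I6: { [F → num . P], [P → . a d], [P → . num F], [P → .] }  — shift, reduce
  I7: { [F → num P .] }  — reduce
  I8: { [F → . a F F], [F → . num P], [F → .], [F → a F . F] }  — shift, reduce
  I9: { [F → a F F .] }  — reduce
  I10: { [P → a d .] }  — reduce

I0 contains reduce item [P → .] and shift items [P → . a d], [P → . num F] — shift-reduce conflict.
I3 contains reduce item [F → .] and shift items [F → . a F F], [F → . num P] — shift-reduce conflict.
I5 contains reduce item [F → .] and shift items [F → . a F F], [F → . num P] — shift-reduce conflict.
I6 contains reduce item [P → .] and shift items [P → . a d], [P → . num F] — shift-reduce conflict.
I8 contains reduce item [F → .] and shift items [F → . a F F], [F → . num P] — shift-reduce conflict.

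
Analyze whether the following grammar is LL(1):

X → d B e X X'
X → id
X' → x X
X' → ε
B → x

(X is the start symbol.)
A grammar is LL(1) if for each non-terminal N with multiple productions, the predict sets of those productions are pairwise disjoint, where PREDICT(N → α) = (FIRST(α) \ {ε}) ∪ (FOLLOW(N) if α ⇒* ε).

Relevant sets:
  FOLLOW(X') = { $, 'x' }

For X:
  PREDICT(X → d B e X X') = { 'd' }
  PREDICT(X → id) = { 'id' }
For X':
  PREDICT(X' → x X) = { 'x' }
  PREDICT(X' → ε) = { $, 'x' }
B has a single production, so nothing to check there.

Conflict found: Predict set conflict for X': { 'x' }
The grammar is NOT LL(1).

Answer: No. Predict set conflict for X': { 'x' }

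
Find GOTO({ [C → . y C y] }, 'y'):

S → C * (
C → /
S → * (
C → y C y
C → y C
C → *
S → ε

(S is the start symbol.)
{ [C → . *], [C → . /], [C → . y C y], [C → . y C], [C → y . C y] }

GOTO(I, 'y') = CLOSURE({ [A → αX.β] : [A → α.Xβ] ∈ I, X = 'y' })

Items with dot before 'y', with the dot advanced:
  [C → . y C y] → [C → y . C y]
Closure of the advanced items:
  [C → y . C y] has the dot before C: add [C → . /], [C → . y C y], [C → . y C], [C → . *]

GOTO = { [C → . *], [C → . /], [C → . y C y], [C → . y C], [C → y . C y] }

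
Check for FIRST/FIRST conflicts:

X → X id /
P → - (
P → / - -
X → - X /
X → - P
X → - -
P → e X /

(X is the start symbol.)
Yes. X → X id '/' / X → '-' X '/' on { '-' }; X → X id '/' / X → '-' P on { '-' }; X → X id '/' / X → '-' '-' on { '-' }; X → '-' X '/' / X → '-' P on { '-' }; X → '-' X '/' / X → '-' '-' on { '-' }; X → '-' P / X → '-' '-' on { '-' }

A FIRST/FIRST conflict occurs when two productions N → α and N → β for the same non-terminal have FIRST(α) ∩ FIRST(β) ≠ ∅ (with ε ∈ FIRST of a nullable right-hand side, so two nullable alternatives also conflict).

FIRST sets of the non-terminals at (or reachable through a nullable prefix from) the front of some alternative:
  FIRST(X) = { '-' }

Productions for X:
  X → X id /: FIRST = { '-' }
  X → - X /: FIRST = { '-' }
  X → - P: FIRST = { '-' }
  X → - -: FIRST = { '-' }
Productions for P:
  P → - (: FIRST = { '-' }
  P → / - -: FIRST = { '/' }
  P → e X /: FIRST = { 'e' }

Conflict for X: X → X id / and X → - X /
  Overlap: { '-' }
Conflict for X: X → X id / and X → - P
  Overlap: { '-' }
Conflict for X: X → X id / and X → - -
  Overlap: { '-' }
Conflict for X: X → - X / and X → - P
  Overlap: { '-' }
Conflict for X: X → - X / and X → - -
  Overlap: { '-' }
Conflict for X: X → - P and X → - -
  Overlap: { '-' }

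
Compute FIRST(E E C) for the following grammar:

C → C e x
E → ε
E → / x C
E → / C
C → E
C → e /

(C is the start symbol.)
FIRST sets of the non-terminals involved (from the grammar, by fixed-point iteration):
  FIRST(E) = { '/', ε }
  FIRST(C) = { '/', 'e', ε }

To compute FIRST(E E C), process the symbols left to right:
Symbol E is a non-terminal. Add FIRST(E) \ {ε} = { '/' }
E is nullable (ε ∈ FIRST(E)), continue to the next symbol.
Symbol E is a non-terminal. Add FIRST(E) \ {ε} = { '/' }
E is nullable (ε ∈ FIRST(E)), continue to the next symbol.
Symbol C is a non-terminal. Add FIRST(C) \ {ε} = { '/', 'e' }
C is nullable (ε ∈ FIRST(C)), continue to the next symbol.
All symbols are nullable, so ε is in the result.
FIRST(E E C) = { '/', 'e', ε }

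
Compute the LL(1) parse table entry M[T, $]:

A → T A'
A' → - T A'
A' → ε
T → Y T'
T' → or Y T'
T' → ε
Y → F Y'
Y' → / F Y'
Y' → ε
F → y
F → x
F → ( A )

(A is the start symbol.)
To find M[T, $], we find productions for T where $ is in the predict set (PREDICT(N → α) = (FIRST(α) \ {ε}) ∪ (FOLLOW(N) if α ⇒* ε)).

Relevant sets:
  FIRST(Y) = { '(', 'x', 'y' }

T → Y T': PREDICT = { '(', 'x', 'y' }

M[T, $] is empty (no production applies)

Answer: Empty (error entry)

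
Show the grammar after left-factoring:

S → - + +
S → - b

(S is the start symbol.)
S → - S'
S' → + +
S' → b

Left-factoring transforms A → αβ₁ | αβ₂ into A → αA' and A' → β₁ | β₂
(α is the longest common prefix among the alternatives). Repeat until
no nonterminal has two alternatives with a common prefix.

Round 1: S has alternatives sharing prefix '-'. Introduce S': S → - S'
  Add: S' → + +
  Add: S' → b

No remaining common prefixes — done.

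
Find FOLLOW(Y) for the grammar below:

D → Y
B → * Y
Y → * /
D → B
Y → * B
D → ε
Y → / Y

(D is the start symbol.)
In D → Y: Y is at the end, add FOLLOW(D)
In B → * Y: Y is at the end, add FOLLOW(B)
In Y → / Y: Y is at the end; this adds FOLLOW(Y) to itself — nothing new

The FOLLOW sets referred to above (computed the same way, to a fixed point):
  FOLLOW(D) = { $ }
  FOLLOW(B) = { $ }

Taking the union: FOLLOW(Y) = { $ }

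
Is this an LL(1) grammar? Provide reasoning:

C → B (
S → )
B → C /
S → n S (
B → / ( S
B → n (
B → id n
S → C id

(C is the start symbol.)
No. Predict set conflict for S: { 'n' }

A grammar is LL(1) if for each non-terminal N with multiple productions, the predict sets of those productions are pairwise disjoint, where PREDICT(N → α) = (FIRST(α) \ {ε}) ∪ (FOLLOW(N) if α ⇒* ε).

Relevant sets:
  FIRST(C) = { '/', 'id', 'n' }

For S:
  PREDICT(S → ')') = { ')' }
  PREDICT(S → n S '(') = { 'n' }
  PREDICT(S → C id) = { '/', 'id', 'n' }
For B:
  PREDICT(B → C '/') = { '/', 'id', 'n' }
  PREDICT(B → '/' '(' S) = { '/' }
  PREDICT(B → n '(') = { 'n' }
  PREDICT(B → id n) = { 'id' }
C has a single production, so nothing to check there.

Conflict found: Predict set conflict for S: { 'n' }
The grammar is NOT LL(1).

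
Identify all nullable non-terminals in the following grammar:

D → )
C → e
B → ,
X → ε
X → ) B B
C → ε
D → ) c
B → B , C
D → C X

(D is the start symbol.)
ε-productions: X → ε, C → ε
So X, C are immediately nullable.
D → C X: every symbol on the right is nullable, so D is nullable too.
No further non-terminal can be added: every production for the remaining non-terminals contains a terminal or a non-nullable non-terminal.
Nullable = { 'C', 'D', 'X' }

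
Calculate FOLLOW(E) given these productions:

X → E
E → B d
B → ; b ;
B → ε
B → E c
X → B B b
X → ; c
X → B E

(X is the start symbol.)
To compute FOLLOW(E), find every occurrence of E on a right-hand side N → α E β: add FIRST(β) \ {ε}, and if β is empty or nullable also add FOLLOW(N). Iterate to a fixed point.

In X → E: E is at the end, add FOLLOW(X)
In B → E c: E is followed by c, add FIRST(c) \ {ε} = { 'c' }
In X → B E: E is at the end, add FOLLOW(X)

The FOLLOW sets referred to above (computed the same way, to a fixed point):
  FOLLOW(X) = { $ }

Taking the union: FOLLOW(E) = { $, 'c' }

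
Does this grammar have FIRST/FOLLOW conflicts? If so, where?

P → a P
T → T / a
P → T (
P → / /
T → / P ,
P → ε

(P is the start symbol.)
No FIRST/FOLLOW conflicts.

A FIRST/FOLLOW conflict occurs when a non-terminal N has a nullable alternative N → β (β ⇒* ε) and another alternative N → α with FIRST(α) ∩ FOLLOW(N) ≠ ∅: on such a lookahead the parser cannot decide between expanding α and letting N vanish via β.

Nullable non-terminals: P.
FIRST sets used below: FIRST(T) = { '/' }

P: nullable alternative(s) P → ε; FOLLOW(P) = { $, ',' }
  P → a P: FIRST \ {ε} = { 'a' } — disjoint from FOLLOW(P)
  P → T (: FIRST \ {ε} = { '/' } — disjoint from FOLLOW(P)
  P → / /: FIRST \ {ε} = { '/' } — disjoint from FOLLOW(P)
  P → ε: FIRST \ {ε} = { } — this is the only nullable alternative, skip

T has no nullable alternative, so no FIRST/FOLLOW check is needed there.

No FIRST/FOLLOW conflicts found.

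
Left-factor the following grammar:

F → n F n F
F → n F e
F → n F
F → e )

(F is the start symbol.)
Left-factoring transforms A → αβ₁ | αβ₂ into A → αA' and A' → β₁ | β₂
(α is the longest common prefix among the alternatives). Repeat until
no nonterminal has two alternatives with a common prefix.

Round 1: F has alternatives sharing prefix 'n F'. Introduce F': F → n F F'
  Add: F' → n F
  Add: F' → e
  Add: F' → ε

No remaining common prefixes — done.

Resulting grammar:
F → n F F'
F' → n F
F' → e
F' → ε
F → e )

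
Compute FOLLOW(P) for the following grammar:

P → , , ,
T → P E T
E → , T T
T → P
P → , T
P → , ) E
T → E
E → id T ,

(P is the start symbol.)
To compute FOLLOW(P), find every occurrence of P on a right-hand side N → α P β: add FIRST(β) \ {ε}, and if β is empty or nullable also add FOLLOW(N). Iterate to a fixed point.

P is the start symbol, so $ ∈ FOLLOW(P).
In T → P E T: P is followed by E T, add FIRST(E T) \ {ε} = { ',', 'id' }
In T → P: P is at the end, add FOLLOW(T)

The FOLLOW sets referred to above (computed the same way, to a fixed point):
  FOLLOW(T) = { $, ',', 'id' }

Taking the union: FOLLOW(P) = { $, ',', 'id' }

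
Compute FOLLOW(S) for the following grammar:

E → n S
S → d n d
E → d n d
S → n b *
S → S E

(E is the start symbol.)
{ $, 'd', 'n' }

To compute FOLLOW(S), find every occurrence of S on a right-hand side N → α S β: add FIRST(β) \ {ε}, and if β is empty or nullable also add FOLLOW(N). Iterate to a fixed point.

In E → n S: S is at the end, add FOLLOW(E)
In S → S E: S is followed by E, add FIRST(E) \ {ε} = { 'd', 'n' }

The FOLLOW sets referred to above (computed the same way, to a fixed point):
  FOLLOW(E) = { $, 'd', 'n' }

Taking the union: FOLLOW(S) = { $, 'd', 'n' }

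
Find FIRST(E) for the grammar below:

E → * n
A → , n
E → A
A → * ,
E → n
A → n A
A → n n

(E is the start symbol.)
To compute FIRST(E), examine every production with E on the left-hand side, reading each right-hand side left to right until a non-nullable symbol is reached.

FIRST sets of the other non-terminals involved (by the same procedure, iterated to a fixed point):
  FIRST(A) = { '*', ',', 'n' }

From E → * n:
  - '*' is a terminal: add '*' and stop
From E → A:
  - A is a non-terminal: add FIRST(A) \ {ε} = { '*', ',', 'n' }
    A is not nullable, so stop
From E → n:
  - n is a terminal: add 'n' and stop

Collecting: FIRST(E) = { '*', ',', 'n' }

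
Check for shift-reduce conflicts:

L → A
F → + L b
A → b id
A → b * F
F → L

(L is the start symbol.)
No shift-reduce conflicts

A shift-reduce conflict occurs when an LR(0) state has both:
  - a complete (reduce) item [A → α .] (dot at the end), and
  - a shift item [B → β . c γ] (dot before a terminal).

Augment with L' → L and build the canonical LR(0) collection (I0 = CLOSURE({[L' → . L]}), then GOTO on every symbol after a dot until no new states appear). It has 11 states:
  I0: { [A → . b * F], [A → . b id], [L → . A], [L' → . L] }  — shift
  I1: { [L → A .] }  — reduce
  I2: { [L' → L .] }  — accept
  I3: { [A → b . * F], [A → b . id] }  — shift
  I4: { [A → . b * F], [A → . b id], [A → b * . F], [F → . + L b], [F → . L], [L → . A] }  — shift
  I5: { [A → b id .] }  — reduce
  I6: { [A → . b * F], [A → . b id], [F → + . L b], [L → . A] }  — shift
  I7: { [A → b * F .] }  — reduce
  I8: { [F → L .] }  — reduce
  I9: { [F → + L . b] }  — shift
  I10: { [F → + L b .] }  — reduce

No state contains both a complete item and a shift item.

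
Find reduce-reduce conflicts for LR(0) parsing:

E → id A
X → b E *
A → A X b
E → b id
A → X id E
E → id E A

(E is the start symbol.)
No reduce-reduce conflicts

Augment with E' → E and build the canonical LR(0) collection (I0 = CLOSURE({[E' → . E]}), then GOTO on every symbol after a dot until no new states appear). It has 18 states:
  I0: { [E → . b id], [E → . id A], [E → . id E A], [E' → . E] }  — shift
  I1: { [E' → E .] }  — accept
  I2: { [E → b . id] }  — shift
  I3: { [A → . A X b], [A → . X id E], [E → . b id], [E → . id A], [E → . id E A], [E → id . A], [E → id . E A], [X → . b E *] }  — shift
  I4: { [A → A . X b], [E → id A .], [X → . b E *] }  — shift, reduce
  I5: { [A → . A X b], [A → . X id E], [E → id E . A], [X → . b E *] }  — shift
  I6: { [A → X . id E] }  — shift
  I7: { [E → . b id], [E → . id A], [E → . id E A], [E → b . id], [X → b . E *] }  — shift
  I8: { [X → b E . *] }  — shift
  I9: { [A → . A X b], [A → . X id E], [E → . b id], [E → . id A], [E → . id E A], [E → b id .], [E → id . A], [E → id . E A], [X → . b E *] }  — shift, reduce
  I10: { [X → b E * .] }  — reduce
  I11: { [A → X id . E], [E → . b id], [E → . id A], [E → . id E A] }  — shift
  I12: { [A → X id E .] }  — reduce
  I13: { [A → A . X b], [E → id E A .], [X → . b E *] }  — shift, reduce
  I14: { [E → . b id], [E → . id A], [E → . id E A], [X → b . E *] }  — shift
  I15: { [A → A X . b] }  — shift
  I16: { [A → A X b .] }  — reduce
  I17: { [E → b id .] }  — reduce

No state contains more than one complete item.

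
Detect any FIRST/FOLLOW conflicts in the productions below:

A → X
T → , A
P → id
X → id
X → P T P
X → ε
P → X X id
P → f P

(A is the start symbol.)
Yes. X → id with FOLLOW(X) on { 'id' }; X → P T P with FOLLOW(X) on { 'f', 'id' }

A FIRST/FOLLOW conflict occurs when a non-terminal N has a nullable alternative N → β (β ⇒* ε) and another alternative N → α with FIRST(α) ∩ FOLLOW(N) ≠ ∅: on such a lookahead the parser cannot decide between expanding α and letting N vanish via β.

Nullable non-terminals: A, X.
FIRST sets used below: FIRST(P) = { 'f', 'id' }
A has a nullable alternative but only one production, so nothing to check.

X: nullable alternative(s) X → ε; FOLLOW(X) = { $, 'f', 'id' }
  X → id: FIRST \ {ε} = { 'id' } — overlaps FOLLOW(X) on { 'id' }: CONFLICT
  X → P T P: FIRST \ {ε} = { 'f', 'id' } — overlaps FOLLOW(X) on { 'f', 'id' }: CONFLICT
  X → ε: FIRST \ {ε} = { } — this is the only nullable alternative, skip

P, T have no nullable alternative, so no FIRST/FOLLOW check is needed there.

So the grammar has 2 FIRST/FOLLOW conflicts (marked CONFLICT above).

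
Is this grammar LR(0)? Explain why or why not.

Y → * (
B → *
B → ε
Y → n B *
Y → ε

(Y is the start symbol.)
No. Shift-reduce conflict between [Y → .] and [Y → . * (]

Augment with Y' → Y and build the canonical LR(0) collection (I0 = CLOSURE({[Y' → . Y]}), then GOTO on every symbol after a dot until no new states appear). It has 8 states:
  I0: { [Y → . * (], [Y → . n B *], [Y → .], [Y' → . Y] }  — shift, reduce
  I1: { [Y → * . (] }  — shift
  I2: { [Y' → Y .] }  — accept
  I3: { [B → . *], [B → .], [Y → n . B *] }  — shift, reduce
  I4: { [B → * .] }  — reduce
  I5: { [Y → n B . *] }  — shift
  I6: { [Y → n B * .] }  — reduce
  I7: { [Y → * ( .] }  — reduce

Conflict in state I0:
  Shift-reduce conflict between [Y → .] and [Y → . * (]
So the grammar is NOT LR(0).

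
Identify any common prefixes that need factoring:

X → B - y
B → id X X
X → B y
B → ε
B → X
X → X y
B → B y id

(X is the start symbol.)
Yes, X has productions with common prefix 'B'

Left-factoring is needed when two productions for the same non-terminal
share a common prefix on the right-hand side.

Productions for X:
  X → B - y
  X → B y
  X → X y
Productions for B:
  B → id X X
  B → ε
  B → X
  B → B y id

Found common prefix 'B' in productions for X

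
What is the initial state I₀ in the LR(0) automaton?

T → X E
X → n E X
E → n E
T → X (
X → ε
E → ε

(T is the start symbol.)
First, augment the grammar with T' → T
I₀ = CLOSURE({ [T' → . T] }):
  [T' → . T] has the dot before T: add [T → . X E], [T → . X (]
  [T → . X E] has the dot before X: add [X → . n E X], [X → .]
No further items can be added.

I₀ = { [T → . X (], [T → . X E], [T' → . T], [X → . n E X], [X → .] }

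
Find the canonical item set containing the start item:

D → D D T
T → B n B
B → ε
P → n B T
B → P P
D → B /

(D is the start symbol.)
First, augment the grammar with D' → D
I₀ = CLOSURE({ [D' → . D] }):
  [D' → . D] has the dot before D: add [D → . D D T], [D → . B /]
  [D → . B /] has the dot before B: add [B → .], [B → . P P]
  [B → . P P] has the dot before P: add [P → . n B T]
No further items can be added.

I₀ = { [B → . P P], [B → .], [D → . B /], [D → . D D T], [D' → . D], [P → . n B T] }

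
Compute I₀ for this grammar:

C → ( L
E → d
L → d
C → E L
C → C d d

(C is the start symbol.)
First, augment the grammar with C' → C
I₀ = CLOSURE({ [C' → . C] }):
  [C' → . C] has the dot before C: add [C → . ( L], [C → . E L], [C → . C d d]
  [C → . E L] has the dot before E: add [E → . d]
No further items can be added.

I₀ = { [C → . ( L], [C → . C d d], [C → . E L], [C' → . C], [E → . d] }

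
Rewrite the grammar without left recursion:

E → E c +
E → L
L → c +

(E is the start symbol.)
E is directly left-recursive. The standard transformation for
  A → A α₁ | ... | A α_m | β₁ | ... | β_n
is
  A  → β₁ A' | ... | β_n A'
  A' → α₁ A' | ... | α_m A' | ε

E → L becomes E → L E'
E → E c + becomes E' → c + E'
Add E' → ε

Productions for other non-terminals are unchanged:
  L → c +

Resulting grammar:
E → L E'
E' → c + E'
E' → ε
L → c +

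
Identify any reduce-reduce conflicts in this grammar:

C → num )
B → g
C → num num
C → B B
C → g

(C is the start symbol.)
Augment with C' → C and build the canonical LR(0) collection (I0 = CLOSURE({[C' → . C]}), then GOTO on every symbol after a dot until no new states appear). It has 9 states:
  I0: { [B → . g], [C → . B B], [C → . g], [C → . num )], [C → . num num], [C' → . C] }  — shift
  I1: { [B → . g], [C → B . B] }  — shift
  I2: { [C' → C .] }  — accept
  I3: { [B → g .], [C → g .] }  — 2 reduces
  I4: { [C → num . )], [C → num . num] }  — shift
  I5: { [C → num ) .] }  — reduce
  I6: { [C → num num .] }  — reduce
  I7: { [C → B B .] }  — reduce
  I8: { [B → g .] }  — reduce

I3 contains complete items [B → g .], [C → g .] — reduce-reduce conflict.

Answer: Yes — I3: [B → g .] vs [C → g .]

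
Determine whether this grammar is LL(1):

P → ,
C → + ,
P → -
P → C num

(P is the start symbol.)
A grammar is LL(1) if for each non-terminal N with multiple productions, the predict sets of those productions are pairwise disjoint, where PREDICT(N → α) = (FIRST(α) \ {ε}) ∪ (FOLLOW(N) if α ⇒* ε).

Relevant sets:
  FIRST(C) = { '+' }

For P:
  PREDICT(P → ',') = { ',' }
  PREDICT(P → '-') = { '-' }
  PREDICT(P → C num) = { '+' }
C has a single production, so nothing to check there.

All predict sets are disjoint. The grammar IS LL(1).

Answer: Yes, the grammar is LL(1).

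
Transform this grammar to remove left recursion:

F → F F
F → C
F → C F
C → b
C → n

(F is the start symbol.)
F → C F'
F → C F F'
F' → F F'
F' → ε
C → b
C → n

F is directly left-recursive. The standard transformation for
  A → A α₁ | ... | A α_m | β₁ | ... | β_n
is
  A  → β₁ A' | ... | β_n A'
  A' → α₁ A' | ... | α_m A' | ε

F → C becomes F → C F'
F → C F becomes F → C F F'
F → F F becomes F' → F F'
Add F' → ε

Productions for other non-terminals are unchanged:
  C → b
  C → n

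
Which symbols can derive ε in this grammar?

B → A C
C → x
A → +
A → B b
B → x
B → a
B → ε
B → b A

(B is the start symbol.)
A non-terminal is nullable if it can derive ε (the empty string): either it has an ε-production, or it has a production whose right-hand side consists entirely of nullable non-terminals.

ε-productions: B → ε
So B is immediately nullable.
No further non-terminal can be added: every production for the remaining non-terminals contains a terminal or a non-nullable non-terminal.
Nullable = { 'B' }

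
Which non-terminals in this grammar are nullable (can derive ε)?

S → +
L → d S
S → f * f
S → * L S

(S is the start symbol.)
None

There are no ε-productions, so no non-terminal can derive ε.
No non-terminals are nullable.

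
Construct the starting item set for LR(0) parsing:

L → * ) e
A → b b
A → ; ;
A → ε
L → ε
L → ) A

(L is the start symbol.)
First, augment the grammar with L' → L
I₀ = CLOSURE({ [L' → . L] }):
  [L' → . L] has the dot before L: add [L → . * ) e], [L → .], [L → . ) A]
No further items can be added.

I₀ = { [L → . ) A], [L → . * ) e], [L → .], [L' → . L] }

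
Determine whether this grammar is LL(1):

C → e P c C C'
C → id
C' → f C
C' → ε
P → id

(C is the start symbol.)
Relevant sets:
  FOLLOW(C') = { $, 'f' }

For C:
  PREDICT(C → e P c C C') = { 'e' }
  PREDICT(C → id) = { 'id' }
For C':
  PREDICT(C' → f C) = { 'f' }
  PREDICT(C' → ε) = { $, 'f' }
P has a single production, so nothing to check there.

Conflict found: Predict set conflict for C': { 'f' }
The grammar is NOT LL(1).

Answer: No. Predict set conflict for C': { 'f' }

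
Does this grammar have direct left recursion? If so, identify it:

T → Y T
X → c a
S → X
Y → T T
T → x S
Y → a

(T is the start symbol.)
No direct left recursion

Direct left recursion occurs when N → N α for some non-terminal N (the right-hand side begins with the left-hand side itself).

T → Y T: starts with Y
X → c a: starts with c
S → X: starts with X
Y → T T: starts with T
T → x S: starts with x
Y → a: starts with a

No direct left recursion found.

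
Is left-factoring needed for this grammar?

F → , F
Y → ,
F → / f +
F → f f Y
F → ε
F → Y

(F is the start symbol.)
Left-factoring is needed when two productions for the same non-terminal
share a common prefix on the right-hand side.

Productions for F:
  F → , F
  F → / f +
  F → f f Y
  F → ε
  F → Y

No common prefixes found.

Answer: No, left-factoring is not needed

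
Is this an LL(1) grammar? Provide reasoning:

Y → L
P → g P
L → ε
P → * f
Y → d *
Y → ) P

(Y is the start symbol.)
Relevant sets:
  FIRST(L) = { ε }
  FOLLOW(Y) = { $ }

For Y:
  PREDICT(Y → L) = { $ }
  PREDICT(Y → d '*') = { 'd' }
  PREDICT(Y → ')' P) = { ')' }
For P:
  PREDICT(P → g P) = { 'g' }
  PREDICT(P → '*' f) = { '*' }
L has a single production, so nothing to check there.

All predict sets are disjoint. The grammar IS LL(1).

Answer: Yes, the grammar is LL(1).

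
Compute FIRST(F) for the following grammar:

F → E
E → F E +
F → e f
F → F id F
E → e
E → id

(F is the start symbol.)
{ 'e', 'id' }

FIRST sets of the other non-terminals involved (by the same procedure, iterated to a fixed point):
  FIRST(E) = { 'e', 'id' }

From F → E:
  - E is a non-terminal: add FIRST(E) \ {ε} = { 'e', 'id' }
    E is not nullable, so stop
From F → e f:
  - e is a terminal: add 'e' and stop
From F → F id F:
  - F is the symbol being defined: contributes nothing new
    F is not nullable, so stop

Collecting: FIRST(F) = { 'e', 'id' }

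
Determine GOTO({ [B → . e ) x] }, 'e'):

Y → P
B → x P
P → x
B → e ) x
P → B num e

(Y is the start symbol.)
GOTO(I, 'e') = CLOSURE({ [A → αX.β] : [A → α.Xβ] ∈ I, X = 'e' })

Items with dot before 'e', with the dot advanced:
  [B → . e ) x] → [B → e . ) x]
Closure adds nothing (no advanced item has the dot before a non-terminal).

GOTO = { [B → e . ) x] }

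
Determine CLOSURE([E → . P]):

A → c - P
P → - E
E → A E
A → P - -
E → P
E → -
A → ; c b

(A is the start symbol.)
To compute CLOSURE, for each item [A → α.Bβ] where B is a non-terminal, add [B → .γ] for all productions B → γ; repeat for the newly added items until nothing changes.

Start with: [E → . P]
  [E → . P] has the dot before P: add [P → . - E]
No further items can be added.

CLOSURE = { [E → . P], [P → . - E] }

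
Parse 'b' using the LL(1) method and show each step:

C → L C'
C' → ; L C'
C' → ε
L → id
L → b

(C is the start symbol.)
LL(1) parsing maintains a stack (initially the start symbol over $) and the input. At each step: if the stack top is a terminal, match it against the current input token; if it is a non-terminal N, replace it with the RHS of M[N, lookahead] (the unique production whose predict set contains the lookahead).

Stack is shown with the top on the left.

Stack   Input  Action
---------------------
C $     b $    output C → L C'
L C' $  b $    output L → b
b C' $  b $    match 'b'
C' $    $      output C' → ε
$       $      accept

The string is accepted.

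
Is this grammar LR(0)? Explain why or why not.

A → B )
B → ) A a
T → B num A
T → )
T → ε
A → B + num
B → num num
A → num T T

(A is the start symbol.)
No. Shift-reduce conflict between [T → .] and [B → . ) A a]

A grammar is LR(0) if no state in the canonical LR(0) collection has:
  - both a shift item (dot before a terminal) and a complete item (shift-reduce conflict), or
  - two or more complete items (reduce-reduce conflict; the accept item [A' → A .] counts as a complete item here).

Augment with A' → A and build the canonical LR(0) collection (I0 = CLOSURE({[A' → . A]}), then GOTO on every symbol after a dot until no new states appear). It has 19 states:
  I0: { [A → . B )], [A → . B + num], [A → . num T T], [A' → . A], [B → . ) A a], [B → . num num] }  — shift
  I1: { [A → . B )], [A → . B + num], [A → . num T T], [B → ) . A a], [B → . ) A a], [B → . num num] }  — shift
  I2: { [A' → A .] }  — accept
  I3: { [A → B . )], [A → B . + num] }  — shift
  I4: { [A → num . T T], [B → . ) A a], [B → . num num], [B → num . num], [T → . )], [T → . B num A], [T → .] }  — shift, reduce
  I5: { [A → . B )], [A → . B + num], [A → . num T T], [B → ) . A a], [B → . ) A a], [B → . num num], [T → ) .] }  — shift, reduce
  I6: { [T → B . num A] }  — shift
  I7: { [A → num T . T], [B → . ) A a], [B → . num num], [T → . )], [T → . B num A], [T → .] }  — shift, reduce
  I8: { [B → num . num], [B → num num .] }  — shift, reduce
  I9: { [B → num num .] }  — reduce
  I10: { [A → num T T .] }  — reduce
  I11: { [B → num . num] }  — shift
  I12: { [A → . B )], [A → . B + num], [A → . num T T], [B → . ) A a], [B → . num num], [T → B num . A] }  — shift
  I13: { [T → B num A .] }  — reduce
  I14: { [B → ) A . a] }  — shift
  I15: { [B → ) A a .] }  — reduce
  I16: { [A → B ) .] }  — reduce
  I17: { [A → B + . num] }  — shift
  I18: { [A → B + num .] }  — reduce

Conflict in state I4:
  Shift-reduce conflict between [T → .] and [B → . ) A a]
So the grammar is NOT LR(0).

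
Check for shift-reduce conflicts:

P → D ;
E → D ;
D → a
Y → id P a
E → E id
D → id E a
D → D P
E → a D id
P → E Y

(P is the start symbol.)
Yes — I4: [D → a .] vs [D → . a]; I14: [E → a D id .] vs [D → . a]; I16: [E → E id .] vs [D → . a]

A shift-reduce conflict occurs when an LR(0) state has both:
  - a complete (reduce) item [A → α .] (dot at the end), and
  - a shift item [B → β . c γ] (dot before a terminal).

Augment with P' → P and build the canonical LR(0) collection (I0 = CLOSURE({[P' → . P]}), then GOTO on every symbol after a dot until no new states appear). It has 20 states:
  I0: { [D → . D P], [D → . a], [D → . id E a], [E → . D ;], [E → . E id], [E → . a D id], [P → . D ;], [P → . E Y], [P' → . P] }  — shift
  I1: { [D → . D P], [D → . a], [D → . id E a], [D → D . P], [E → . D ;], [E → . E id], [E → . a D id], [E → D . ;], [P → . D ;], [P → . E Y], [P → D . ;] }  — shift
  I2: { [E → E . id], [P → E . Y], [Y → . id P a] }  — shift
  I3: { [P' → P .] }  — accept
  I4: { [D → . D P], [D → . a], [D → . id E a], [D → a .], [E → a . D id] }  — shift, reduce
  I5: { [D → . D P], [D → . a], [D → . id E a], [D → id . E a], [E → . D ;], [E → . E id], [E → . a D id] }  — shift
  I6: { [D → . D P], [D → . a], [D → . id E a], [D → D . P], [E → . D ;], [E → . E id], [E → . a D id], [E → D . ;], [P → . D ;], [P → . E Y] }  — shift
  I7: { [D → id E . a], [E → E . id] }  — shift
  I8: { [D → id E a .] }  — reduce
  I9: { [E → E id .] }  — reduce
  I10: { [E → D ; .] }  — reduce
  I11: { [D → D P .] }  — reduce
  I12: { [D → . D P], [D → . a], [D → . id E a], [D → D . P], [E → . D ;], [E → . E id], [E → . a D id], [E → a D . id], [P → . D ;], [P → . E Y] }  — shift
  I13: { [D → a .] }  — reduce
  I14: { [D → . D P], [D → . a], [D → . id E a], [D → id . E a], [E → . D ;], [E → . E id], [E → . a D id], [E → a D id .] }  — shift, reduce
  I15: { [P → E Y .] }  — reduce
  I16: { [D → . D P], [D → . a], [D → . id E a], [E → . D ;], [E → . E id], [E → . a D id], [E → E id .], [P → . D ;], [P → . E Y], [Y → id . P a] }  — shift, reduce
  I17: { [Y → id P . a] }  — shift
  I18: { [Y → id P a .] }  — reduce
  I19: { [E → D ; .], [P → D ; .] }  — 2 reduces

I4 contains reduce item [D → a .] and shift items [D → . a], [D → . id E a] — shift-reduce conflict.
I14 contains reduce item [E → a D id .] and shift items [D → . a], [D → . id E a], [E → . a D id] — shift-reduce conflict.
I16 contains reduce item [E → E id .] and shift items [D → . a], [D → . id E a], [E → . a D id] — shift-reduce conflict.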